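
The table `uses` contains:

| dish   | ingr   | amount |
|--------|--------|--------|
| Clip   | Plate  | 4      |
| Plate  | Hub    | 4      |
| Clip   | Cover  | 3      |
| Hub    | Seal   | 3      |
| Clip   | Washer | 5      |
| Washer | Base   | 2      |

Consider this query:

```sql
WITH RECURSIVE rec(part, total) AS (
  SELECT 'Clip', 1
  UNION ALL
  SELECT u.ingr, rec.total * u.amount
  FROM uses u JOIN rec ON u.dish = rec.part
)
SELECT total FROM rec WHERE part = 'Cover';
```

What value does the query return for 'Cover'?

Base: (Clip, total=1).
Iteration 1: components of {Clip} -> Cover = 1*3 = 3, Plate = 1*4 = 4, Washer = 1*5 = 5.
Iteration 2: components of {Cover,Plate,Washer} -> Base = 5*2 = 10, Hub = 4*4 = 16.
Iteration 3: components of {Base,Hub} -> Seal = 16*3 = 48.
Iteration 4: no further components; recursion stops.

3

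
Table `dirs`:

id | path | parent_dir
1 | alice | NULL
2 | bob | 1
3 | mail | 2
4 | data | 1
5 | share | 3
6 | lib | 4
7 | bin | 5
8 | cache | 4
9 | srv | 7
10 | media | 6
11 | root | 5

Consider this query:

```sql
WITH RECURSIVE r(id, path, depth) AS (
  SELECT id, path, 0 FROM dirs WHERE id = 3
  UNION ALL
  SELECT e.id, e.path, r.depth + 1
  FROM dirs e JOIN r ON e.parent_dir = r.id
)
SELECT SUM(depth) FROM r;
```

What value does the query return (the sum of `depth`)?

8

Base: id=3 (mail) at depth 0.
Iteration 1: rows with parent_dir in {3} -> share (id 5, depth 1).
Iteration 2: rows with parent_dir in {5} -> bin (id 7, depth 2), root (id 11, depth 2).
Iteration 3: rows with parent_dir in {7,11} -> srv (id 9, depth 3).
Iteration 4: no rows with parent_dir in {9}; recursion stops.
SUM(depth) = 0 + 1 + 2 + 2 + 3 = 8.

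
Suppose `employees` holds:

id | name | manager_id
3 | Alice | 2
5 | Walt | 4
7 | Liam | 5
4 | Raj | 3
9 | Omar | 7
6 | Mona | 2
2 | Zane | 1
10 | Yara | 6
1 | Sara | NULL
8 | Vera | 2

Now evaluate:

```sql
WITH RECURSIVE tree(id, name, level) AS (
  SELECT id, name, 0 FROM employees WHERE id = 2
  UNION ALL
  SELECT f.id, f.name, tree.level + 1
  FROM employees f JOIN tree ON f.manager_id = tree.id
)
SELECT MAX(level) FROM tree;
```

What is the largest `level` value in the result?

5

Base: id=2 (Zane) at level 0.
Iteration 1: rows with manager_id in {2} -> Alice (id 3, level 1), Mona (id 6, level 1), Vera (id 8, level 1).
Iteration 2: rows with manager_id in {3,6,8} -> Raj (id 4, level 2), Yara (id 10, level 2).
Iteration 3: rows with manager_id in {4,10} -> Walt (id 5, level 3).
Iteration 4: rows with manager_id in {5} -> Liam (id 7, level 4).
Iteration 5: rows with manager_id in {7} -> Omar (id 9, level 5).
Iteration 6: no rows with manager_id in {9}; recursion stops.
level values: 0, 1, 1, 1, 2, 2, 3, 4, 5; the maximum is 5.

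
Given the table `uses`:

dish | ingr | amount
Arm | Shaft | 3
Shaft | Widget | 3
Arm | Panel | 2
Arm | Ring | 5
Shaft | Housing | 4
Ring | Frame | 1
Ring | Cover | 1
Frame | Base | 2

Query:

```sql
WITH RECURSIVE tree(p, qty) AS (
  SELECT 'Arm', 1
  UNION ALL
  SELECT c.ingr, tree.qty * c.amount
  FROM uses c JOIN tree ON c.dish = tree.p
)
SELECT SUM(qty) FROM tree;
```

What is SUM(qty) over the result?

52

Base: (Arm, qty=1).
Iteration 1: components of {Arm} -> Panel = 1*2 = 2, Ring = 1*5 = 5, Shaft = 1*3 = 3.
Iteration 2: components of {Panel,Ring,Shaft} -> Cover = 5*1 = 5, Frame = 5*1 = 5, Housing = 3*4 = 12, Widget = 3*3 = 9.
Iteration 3: components of {Cover,Frame,Housing,Widget} -> Base = 5*2 = 10.
Iteration 4: no further components; recursion stops.
SUM(qty) = 1 + 3 + 2 + 5 + 9 + 12 + 5 + 5 + 10 = 52.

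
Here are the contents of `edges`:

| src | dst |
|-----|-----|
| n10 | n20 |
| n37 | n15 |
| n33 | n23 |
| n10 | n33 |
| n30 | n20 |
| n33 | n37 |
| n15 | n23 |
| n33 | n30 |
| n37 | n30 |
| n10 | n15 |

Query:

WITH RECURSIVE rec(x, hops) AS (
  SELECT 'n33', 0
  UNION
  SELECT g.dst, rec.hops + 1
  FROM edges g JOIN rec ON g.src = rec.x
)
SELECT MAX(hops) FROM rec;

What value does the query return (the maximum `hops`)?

3

Base: (n33, hops=0).
Iteration 1: edges from {n33} -> (n23, hops=1), (n30, hops=1), (n37, hops=1).
Iteration 2: edges from {n23,n30,n37} -> (n15, hops=2), (n20, hops=2), (n30, hops=2).
Iteration 3: edges from {n15,n20,n30} -> (n20, hops=3), (n23, hops=3).
Iteration 4: no outgoing edges from {n20,n23}; recursion stops.
hops values: 0, 1, 1, 1, 2, 2, 2, 3, 3; the maximum is 3.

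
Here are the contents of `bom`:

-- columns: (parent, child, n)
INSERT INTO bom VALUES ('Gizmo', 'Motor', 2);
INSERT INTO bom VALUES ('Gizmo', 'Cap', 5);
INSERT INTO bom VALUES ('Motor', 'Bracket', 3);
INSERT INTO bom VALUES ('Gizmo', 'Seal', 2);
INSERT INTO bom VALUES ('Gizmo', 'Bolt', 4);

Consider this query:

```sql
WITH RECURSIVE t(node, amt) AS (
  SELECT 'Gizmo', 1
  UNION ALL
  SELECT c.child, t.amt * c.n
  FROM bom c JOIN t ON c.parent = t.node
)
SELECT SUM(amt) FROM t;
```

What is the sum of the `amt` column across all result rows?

20

Base: (Gizmo, amt=1).
Iteration 1: components of {Gizmo} -> Bolt = 1*4 = 4, Cap = 1*5 = 5, Motor = 1*2 = 2, Seal = 1*2 = 2.
Iteration 2: components of {Bolt,Cap,Motor,Seal} -> Bracket = 2*3 = 6.
Iteration 3: no further components; recursion stops.
SUM(amt) = 1 + 2 + 5 + 2 + 4 + 6 = 20.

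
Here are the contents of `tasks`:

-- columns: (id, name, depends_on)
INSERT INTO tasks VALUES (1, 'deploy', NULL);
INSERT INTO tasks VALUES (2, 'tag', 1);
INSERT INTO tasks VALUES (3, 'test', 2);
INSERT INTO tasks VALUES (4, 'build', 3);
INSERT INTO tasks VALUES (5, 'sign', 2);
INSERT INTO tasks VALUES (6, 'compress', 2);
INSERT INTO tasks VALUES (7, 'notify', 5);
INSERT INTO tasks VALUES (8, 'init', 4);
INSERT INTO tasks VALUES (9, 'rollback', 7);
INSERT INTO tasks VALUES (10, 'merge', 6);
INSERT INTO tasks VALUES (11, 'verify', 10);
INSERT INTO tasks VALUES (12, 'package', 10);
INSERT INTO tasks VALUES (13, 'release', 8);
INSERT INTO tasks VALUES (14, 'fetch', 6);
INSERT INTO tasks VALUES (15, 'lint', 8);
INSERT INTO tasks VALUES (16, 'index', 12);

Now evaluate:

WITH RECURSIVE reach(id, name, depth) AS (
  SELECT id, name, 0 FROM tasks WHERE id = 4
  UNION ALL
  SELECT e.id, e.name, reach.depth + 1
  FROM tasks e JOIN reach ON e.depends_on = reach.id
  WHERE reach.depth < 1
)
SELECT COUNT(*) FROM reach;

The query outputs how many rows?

2

Base: id=4 (build) at depth 0.
Iteration 1: rows with depends_on in {4} -> init (id 8, depth 1).
Iteration 2: depth < 1 fails for all current rows; recursion stops.
Total rows emitted: 2.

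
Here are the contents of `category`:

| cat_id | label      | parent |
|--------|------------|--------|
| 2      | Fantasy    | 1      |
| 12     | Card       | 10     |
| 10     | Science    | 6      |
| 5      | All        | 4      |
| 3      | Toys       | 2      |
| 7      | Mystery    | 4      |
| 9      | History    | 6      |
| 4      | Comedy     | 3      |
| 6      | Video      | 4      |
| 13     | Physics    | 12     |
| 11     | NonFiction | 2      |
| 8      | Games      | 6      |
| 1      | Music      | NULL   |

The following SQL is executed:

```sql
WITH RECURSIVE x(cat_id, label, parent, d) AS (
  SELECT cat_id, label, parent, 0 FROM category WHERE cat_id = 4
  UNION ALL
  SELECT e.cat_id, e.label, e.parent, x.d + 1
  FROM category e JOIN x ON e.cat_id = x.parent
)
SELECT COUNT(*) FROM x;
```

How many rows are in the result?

Base: cat_id=4 (Comedy), parent=3, d 0.
Iteration 1: join on cat_id=3 -> Toys (id 3, parent=2, d 1).
Iteration 2: join on cat_id=2 -> Fantasy (id 2, parent=1, d 2).
Iteration 3: join on cat_id=1 -> Music (id 1, parent=NULL, d 3).
Iteration 4: parent is NULL; no match; recursion stops.
Total rows emitted: 4.

4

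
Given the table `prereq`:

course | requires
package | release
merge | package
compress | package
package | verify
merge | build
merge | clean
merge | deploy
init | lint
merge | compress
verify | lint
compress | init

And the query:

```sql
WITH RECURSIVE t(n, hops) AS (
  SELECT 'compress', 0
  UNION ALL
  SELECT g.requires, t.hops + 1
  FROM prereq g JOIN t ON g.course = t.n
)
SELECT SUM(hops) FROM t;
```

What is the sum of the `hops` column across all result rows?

11

Base: (compress, hops=0).
Iteration 1: edges from {compress} -> (init, hops=1), (package, hops=1).
Iteration 2: edges from {init,package} -> (lint, hops=2), (release, hops=2), (verify, hops=2).
Iteration 3: edges from {lint,release,verify} -> (lint, hops=3).
Iteration 4: no outgoing edges from {lint}; recursion stops.
SUM(hops) = 0 + 1 + 1 + 2 + 2 + 2 + 3 = 11.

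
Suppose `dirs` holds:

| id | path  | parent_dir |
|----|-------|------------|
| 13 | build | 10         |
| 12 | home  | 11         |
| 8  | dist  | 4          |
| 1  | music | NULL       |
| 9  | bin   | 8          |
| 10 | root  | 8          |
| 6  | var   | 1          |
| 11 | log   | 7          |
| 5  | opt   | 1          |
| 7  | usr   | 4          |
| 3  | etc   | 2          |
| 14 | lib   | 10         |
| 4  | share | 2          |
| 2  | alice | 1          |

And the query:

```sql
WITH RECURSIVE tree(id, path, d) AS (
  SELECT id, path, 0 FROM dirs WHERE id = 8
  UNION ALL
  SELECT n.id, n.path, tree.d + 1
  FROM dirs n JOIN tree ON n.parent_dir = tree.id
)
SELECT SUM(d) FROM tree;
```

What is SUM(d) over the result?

Base: id=8 (dist) at d 0.
Iteration 1: rows with parent_dir in {8} -> bin (id 9, d 1), root (id 10, d 1).
Iteration 2: rows with parent_dir in {9,10} -> build (id 13, d 2), lib (id 14, d 2).
Iteration 3: no rows with parent_dir in {13,14}; recursion stops.
SUM(d) = 0 + 1 + 1 + 2 + 2 = 6.

6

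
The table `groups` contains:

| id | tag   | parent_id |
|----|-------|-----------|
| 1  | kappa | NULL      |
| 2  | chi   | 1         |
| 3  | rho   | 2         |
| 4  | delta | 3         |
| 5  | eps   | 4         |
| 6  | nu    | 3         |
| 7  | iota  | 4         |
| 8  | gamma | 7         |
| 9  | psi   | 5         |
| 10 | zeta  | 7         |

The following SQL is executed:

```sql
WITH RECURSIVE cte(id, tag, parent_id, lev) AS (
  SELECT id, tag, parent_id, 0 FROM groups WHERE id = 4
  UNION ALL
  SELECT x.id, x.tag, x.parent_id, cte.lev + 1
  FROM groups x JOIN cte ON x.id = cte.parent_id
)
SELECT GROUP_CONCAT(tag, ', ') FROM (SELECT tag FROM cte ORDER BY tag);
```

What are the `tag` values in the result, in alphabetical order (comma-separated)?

Base: id=4 (delta), parent_id=3, lev 0.
Iteration 1: join on id=3 -> rho (id 3, parent_id=2, lev 1).
Iteration 2: join on id=2 -> chi (id 2, parent_id=1, lev 2).
Iteration 3: join on id=1 -> kappa (id 1, parent_id=NULL, lev 3).
Iteration 4: parent_id is NULL; no match; recursion stops.

chi, delta, kappa, rho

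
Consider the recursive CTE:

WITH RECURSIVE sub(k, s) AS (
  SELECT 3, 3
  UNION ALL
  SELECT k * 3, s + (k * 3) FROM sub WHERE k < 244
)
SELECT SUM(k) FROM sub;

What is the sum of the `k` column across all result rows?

1092

Base: k=3, s=3.
Iteration 1: 3 < 244 holds -> k = 3 * 3 = 9, s = 3 + 9 = 12.
Iteration 2: 9 < 244 holds -> k = 9 * 3 = 27, s = 12 + 27 = 39.
Iteration 3: 27 < 244 holds -> k = 27 * 3 = 81, s = 39 + 81 = 120.
Iteration 4: 81 < 244 holds -> k = 81 * 3 = 243, s = 120 + 243 = 363.
Iteration 5: 243 < 244 holds -> k = 243 * 3 = 729, s = 363 + 729 = 1092.
Iteration 6: 729 < 244 fails; recursion stops.
SUM(k) = 3 + 9 + 27 + 81 + 243 + 729 = 1092.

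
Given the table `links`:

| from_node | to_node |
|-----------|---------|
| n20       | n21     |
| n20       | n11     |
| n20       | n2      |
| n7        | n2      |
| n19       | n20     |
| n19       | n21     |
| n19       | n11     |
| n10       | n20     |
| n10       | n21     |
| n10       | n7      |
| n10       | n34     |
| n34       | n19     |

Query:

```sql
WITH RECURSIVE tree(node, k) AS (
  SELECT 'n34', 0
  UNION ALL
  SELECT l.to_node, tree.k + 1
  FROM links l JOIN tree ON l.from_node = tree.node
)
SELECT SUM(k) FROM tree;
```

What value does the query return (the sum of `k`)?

Base: (n34, k=0).
Iteration 1: edges from {n34} -> (n19, k=1).
Iteration 2: edges from {n19} -> (n11, k=2), (n20, k=2), (n21, k=2).
Iteration 3: edges from {n11,n20,n21} -> (n11, k=3), (n2, k=3), (n21, k=3).
Iteration 4: no outgoing edges from {n11,n2,n21}; recursion stops.
SUM(k) = 0 + 1 + 2 + 2 + 2 + 3 + 3 + 3 = 16.

16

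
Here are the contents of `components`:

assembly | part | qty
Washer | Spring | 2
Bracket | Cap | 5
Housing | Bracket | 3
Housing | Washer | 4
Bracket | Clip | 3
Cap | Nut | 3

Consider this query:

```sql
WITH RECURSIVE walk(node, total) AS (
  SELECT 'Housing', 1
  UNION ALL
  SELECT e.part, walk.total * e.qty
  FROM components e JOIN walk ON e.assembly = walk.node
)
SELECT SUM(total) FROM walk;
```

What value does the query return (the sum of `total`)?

85

Base: (Housing, total=1).
Iteration 1: components of {Housing} -> Bracket = 1*3 = 3, Washer = 1*4 = 4.
Iteration 2: components of {Bracket,Washer} -> Cap = 3*5 = 15, Clip = 3*3 = 9, Spring = 4*2 = 8.
Iteration 3: components of {Cap,Clip,Spring} -> Nut = 15*3 = 45.
Iteration 4: no further components; recursion stops.
SUM(total) = 1 + 3 + 4 + 15 + 9 + 8 + 45 = 85.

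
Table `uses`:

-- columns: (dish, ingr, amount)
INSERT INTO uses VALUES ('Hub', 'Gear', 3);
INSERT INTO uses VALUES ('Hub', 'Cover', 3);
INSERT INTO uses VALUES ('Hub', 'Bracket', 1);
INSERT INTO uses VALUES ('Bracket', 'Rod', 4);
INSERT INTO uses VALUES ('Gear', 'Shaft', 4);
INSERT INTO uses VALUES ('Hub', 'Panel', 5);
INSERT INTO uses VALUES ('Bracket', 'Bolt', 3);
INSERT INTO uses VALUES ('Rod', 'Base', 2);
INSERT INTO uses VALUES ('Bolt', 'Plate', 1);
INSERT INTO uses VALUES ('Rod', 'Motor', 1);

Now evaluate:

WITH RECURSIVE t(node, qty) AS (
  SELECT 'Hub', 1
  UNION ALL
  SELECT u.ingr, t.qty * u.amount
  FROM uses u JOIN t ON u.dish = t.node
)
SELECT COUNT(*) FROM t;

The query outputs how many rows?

Base: (Hub, qty=1).
Iteration 1: components of {Hub} -> Bracket = 1*1 = 1, Cover = 1*3 = 3, Gear = 1*3 = 3, Panel = 1*5 = 5.
Iteration 2: components of {Bracket,Cover,Gear,Panel} -> Bolt = 1*3 = 3, Rod = 1*4 = 4, Shaft = 3*4 = 12.
Iteration 3: components of {Bolt,Rod,Shaft} -> Base = 4*2 = 8, Motor = 4*1 = 4, Plate = 3*1 = 3.
Iteration 4: no further components; recursion stops.
Total rows emitted: 11.

11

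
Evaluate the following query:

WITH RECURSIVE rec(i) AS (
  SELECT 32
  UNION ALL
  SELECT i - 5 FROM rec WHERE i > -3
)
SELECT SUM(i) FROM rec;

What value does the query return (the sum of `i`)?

116

Base: i=32.
Iteration 1: 32 > -3 holds -> i = 32 - 5 = 27.
Iteration 2: 27 > -3 holds -> i = 27 - 5 = 22.
Iteration 3: 22 > -3 holds -> i = 22 - 5 = 17.
Iteration 4: 17 > -3 holds -> i = 17 - 5 = 12.
Iteration 5: 12 > -3 holds -> i = 12 - 5 = 7.
Iteration 6: 7 > -3 holds -> i = 7 - 5 = 2.
Iteration 7: 2 > -3 holds -> i = 2 - 5 = -3.
Iteration 8: -3 > -3 fails; recursion stops.
SUM(i) = 32 + 27 + 22 + 17 + 12 + 7 + 2 + -3 = 116.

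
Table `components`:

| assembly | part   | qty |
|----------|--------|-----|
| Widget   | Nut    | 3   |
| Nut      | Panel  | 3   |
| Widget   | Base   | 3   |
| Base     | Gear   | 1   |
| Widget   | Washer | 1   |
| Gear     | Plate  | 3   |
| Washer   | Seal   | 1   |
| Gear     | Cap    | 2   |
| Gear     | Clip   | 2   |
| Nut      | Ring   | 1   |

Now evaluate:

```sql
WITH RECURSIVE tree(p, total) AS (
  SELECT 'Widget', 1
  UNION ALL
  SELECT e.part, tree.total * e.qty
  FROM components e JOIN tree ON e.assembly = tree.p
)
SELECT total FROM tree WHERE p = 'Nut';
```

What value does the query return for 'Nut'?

3

Base: (Widget, total=1).
Iteration 1: components of {Widget} -> Base = 1*3 = 3, Nut = 1*3 = 3, Washer = 1*1 = 1.
Iteration 2: components of {Base,Nut,Washer} -> Gear = 3*1 = 3, Panel = 3*3 = 9, Ring = 3*1 = 3, Seal = 1*1 = 1.
Iteration 3: components of {Gear,Panel,Ring,Seal} -> Cap = 3*2 = 6, Clip = 3*2 = 6, Plate = 3*3 = 9.
Iteration 4: no further components; recursion stops.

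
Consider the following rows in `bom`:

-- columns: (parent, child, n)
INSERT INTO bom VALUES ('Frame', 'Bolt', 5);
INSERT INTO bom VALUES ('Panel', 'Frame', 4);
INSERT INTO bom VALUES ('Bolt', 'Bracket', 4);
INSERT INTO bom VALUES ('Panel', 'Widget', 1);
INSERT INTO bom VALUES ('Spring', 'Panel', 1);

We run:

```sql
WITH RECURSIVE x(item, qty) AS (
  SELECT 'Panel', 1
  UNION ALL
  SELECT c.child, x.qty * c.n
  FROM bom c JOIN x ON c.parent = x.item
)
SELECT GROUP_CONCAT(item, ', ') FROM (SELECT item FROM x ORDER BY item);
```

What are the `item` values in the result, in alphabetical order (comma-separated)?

Bolt, Bracket, Frame, Panel, Widget

Base: (Panel, qty=1).
Iteration 1: components of {Panel} -> Frame = 1*4 = 4, Widget = 1*1 = 1.
Iteration 2: components of {Frame,Widget} -> Bolt = 4*5 = 20.
Iteration 3: components of {Bolt} -> Bracket = 20*4 = 80.
Iteration 4: no further components; recursion stops.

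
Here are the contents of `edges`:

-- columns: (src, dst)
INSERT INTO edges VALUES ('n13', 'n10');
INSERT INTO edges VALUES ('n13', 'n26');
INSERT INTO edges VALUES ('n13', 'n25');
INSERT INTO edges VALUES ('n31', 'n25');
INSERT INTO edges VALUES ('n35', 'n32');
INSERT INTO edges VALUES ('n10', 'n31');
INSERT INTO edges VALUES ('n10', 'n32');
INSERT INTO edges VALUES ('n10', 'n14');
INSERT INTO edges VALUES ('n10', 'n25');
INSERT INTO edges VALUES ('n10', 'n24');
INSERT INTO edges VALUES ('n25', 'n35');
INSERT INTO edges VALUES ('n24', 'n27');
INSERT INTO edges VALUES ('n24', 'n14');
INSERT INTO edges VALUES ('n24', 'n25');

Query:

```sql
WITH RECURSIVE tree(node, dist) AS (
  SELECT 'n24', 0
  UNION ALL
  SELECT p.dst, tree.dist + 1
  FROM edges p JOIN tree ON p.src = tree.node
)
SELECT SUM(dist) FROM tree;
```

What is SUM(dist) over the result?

8

Base: (n24, dist=0).
Iteration 1: edges from {n24} -> (n14, dist=1), (n25, dist=1), (n27, dist=1).
Iteration 2: edges from {n14,n25,n27} -> (n35, dist=2).
Iteration 3: edges from {n35} -> (n32, dist=3).
Iteration 4: no outgoing edges from {n32}; recursion stops.
SUM(dist) = 0 + 1 + 1 + 1 + 2 + 3 = 8.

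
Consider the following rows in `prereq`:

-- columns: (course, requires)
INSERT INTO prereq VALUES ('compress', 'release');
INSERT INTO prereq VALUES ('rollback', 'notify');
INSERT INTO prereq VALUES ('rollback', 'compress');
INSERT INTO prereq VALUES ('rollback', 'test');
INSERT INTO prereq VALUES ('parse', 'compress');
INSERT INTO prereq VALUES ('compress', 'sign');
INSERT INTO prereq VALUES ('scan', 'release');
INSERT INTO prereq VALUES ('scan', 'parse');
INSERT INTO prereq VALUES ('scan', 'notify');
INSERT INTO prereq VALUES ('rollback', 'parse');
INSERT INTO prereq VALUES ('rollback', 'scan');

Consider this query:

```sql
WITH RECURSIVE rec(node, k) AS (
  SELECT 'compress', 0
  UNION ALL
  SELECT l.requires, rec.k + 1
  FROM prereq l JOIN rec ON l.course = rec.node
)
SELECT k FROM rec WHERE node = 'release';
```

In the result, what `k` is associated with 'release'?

1

Base: (compress, k=0).
Iteration 1: edges from {compress} -> (release, k=1), (sign, k=1).
Iteration 2: no outgoing edges from {release,sign}; recursion stops.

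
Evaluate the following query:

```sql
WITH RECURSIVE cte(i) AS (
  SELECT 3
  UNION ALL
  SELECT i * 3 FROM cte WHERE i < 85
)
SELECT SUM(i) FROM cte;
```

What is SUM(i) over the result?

363

Base: i=3.
Iteration 1: 3 < 85 holds -> i = 3 * 3 = 9.
Iteration 2: 9 < 85 holds -> i = 9 * 3 = 27.
Iteration 3: 27 < 85 holds -> i = 27 * 3 = 81.
Iteration 4: 81 < 85 holds -> i = 81 * 3 = 243.
Iteration 5: 243 < 85 fails; recursion stops.
SUM(i) = 3 + 9 + 27 + 81 + 243 = 363.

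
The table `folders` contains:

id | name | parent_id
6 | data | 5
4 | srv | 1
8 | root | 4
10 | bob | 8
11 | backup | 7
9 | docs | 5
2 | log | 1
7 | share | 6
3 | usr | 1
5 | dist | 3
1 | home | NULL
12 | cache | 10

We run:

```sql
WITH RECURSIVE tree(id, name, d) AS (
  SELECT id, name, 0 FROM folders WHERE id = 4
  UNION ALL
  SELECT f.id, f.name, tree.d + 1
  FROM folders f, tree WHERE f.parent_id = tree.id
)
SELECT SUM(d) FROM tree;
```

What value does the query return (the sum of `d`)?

Base: id=4 (srv) at d 0.
Iteration 1: rows with parent_id in {4} -> root (id 8, d 1).
Iteration 2: rows with parent_id in {8} -> bob (id 10, d 2).
Iteration 3: rows with parent_id in {10} -> cache (id 12, d 3).
Iteration 4: no rows with parent_id in {12}; recursion stops.
SUM(d) = 0 + 1 + 2 + 3 = 6.

6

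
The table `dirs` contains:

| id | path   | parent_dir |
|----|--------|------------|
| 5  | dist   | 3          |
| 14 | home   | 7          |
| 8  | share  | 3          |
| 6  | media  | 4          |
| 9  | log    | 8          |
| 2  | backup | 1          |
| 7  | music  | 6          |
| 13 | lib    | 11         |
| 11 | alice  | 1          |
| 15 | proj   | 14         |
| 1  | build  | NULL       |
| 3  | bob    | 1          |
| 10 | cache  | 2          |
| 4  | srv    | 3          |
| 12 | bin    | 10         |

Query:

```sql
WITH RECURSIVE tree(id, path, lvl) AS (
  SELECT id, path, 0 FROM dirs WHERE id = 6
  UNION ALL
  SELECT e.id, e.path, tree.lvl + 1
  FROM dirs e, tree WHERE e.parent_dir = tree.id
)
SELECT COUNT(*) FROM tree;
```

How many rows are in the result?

Base: id=6 (media) at lvl 0.
Iteration 1: rows with parent_dir in {6} -> music (id 7, lvl 1).
Iteration 2: rows with parent_dir in {7} -> home (id 14, lvl 2).
Iteration 3: rows with parent_dir in {14} -> proj (id 15, lvl 3).
Iteration 4: no rows with parent_dir in {15}; recursion stops.
Total rows emitted: 4.

4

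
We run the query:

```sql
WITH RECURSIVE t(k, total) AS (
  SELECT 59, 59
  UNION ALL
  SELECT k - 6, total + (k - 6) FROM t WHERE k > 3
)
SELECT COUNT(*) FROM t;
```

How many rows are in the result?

11

Base: k=59, total=59.
Iteration 1: 59 > 3 holds -> k = 59 - 6 = 53, total = 59 + 53 = 112.
Iteration 2: 53 > 3 holds -> k = 53 - 6 = 47, total = 112 + 47 = 159.
Iteration 3: 47 > 3 holds -> k = 47 - 6 = 41, total = 159 + 41 = 200.
Iteration 4: 41 > 3 holds -> k = 41 - 6 = 35, total = 200 + 35 = 235.
Iteration 5: 35 > 3 holds -> k = 35 - 6 = 29, total = 235 + 29 = 264.
Iteration 6: 29 > 3 holds -> k = 29 - 6 = 23, total = 264 + 23 = 287.
Iteration 7: 23 > 3 holds -> k = 23 - 6 = 17, total = 287 + 17 = 304.
Iteration 8: 17 > 3 holds -> k = 17 - 6 = 11, total = 304 + 11 = 315.
Iteration 9: 11 > 3 holds -> k = 11 - 6 = 5, total = 315 + 5 = 320.
Iteration 10: 5 > 3 holds -> k = 5 - 6 = -1, total = 320 + -1 = 319.
Iteration 11: -1 > 3 fails; recursion stops.
Total rows emitted: 11.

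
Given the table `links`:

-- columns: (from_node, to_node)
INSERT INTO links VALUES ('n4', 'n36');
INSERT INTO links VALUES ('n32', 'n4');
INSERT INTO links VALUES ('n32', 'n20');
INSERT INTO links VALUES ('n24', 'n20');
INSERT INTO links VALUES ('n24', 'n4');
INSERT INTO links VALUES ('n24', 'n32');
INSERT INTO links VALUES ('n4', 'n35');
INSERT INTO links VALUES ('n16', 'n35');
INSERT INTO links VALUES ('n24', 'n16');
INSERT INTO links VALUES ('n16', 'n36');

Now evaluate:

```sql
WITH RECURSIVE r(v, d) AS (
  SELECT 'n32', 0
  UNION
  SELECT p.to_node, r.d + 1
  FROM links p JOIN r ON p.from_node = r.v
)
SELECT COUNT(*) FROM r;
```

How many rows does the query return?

5

Base: (n32, d=0).
Iteration 1: edges from {n32} -> (n20, d=1), (n4, d=1).
Iteration 2: edges from {n20,n4} -> (n35, d=2), (n36, d=2).
Iteration 3: no outgoing edges from {n35,n36}; recursion stops.
Total rows emitted: 5.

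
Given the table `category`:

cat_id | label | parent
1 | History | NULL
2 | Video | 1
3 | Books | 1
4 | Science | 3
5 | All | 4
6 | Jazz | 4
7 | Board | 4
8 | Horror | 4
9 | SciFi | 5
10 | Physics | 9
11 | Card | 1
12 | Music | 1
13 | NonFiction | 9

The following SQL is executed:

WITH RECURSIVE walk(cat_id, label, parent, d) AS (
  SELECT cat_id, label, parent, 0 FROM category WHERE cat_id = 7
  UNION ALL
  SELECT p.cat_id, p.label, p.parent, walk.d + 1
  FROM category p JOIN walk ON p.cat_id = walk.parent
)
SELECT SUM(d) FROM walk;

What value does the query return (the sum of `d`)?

Base: cat_id=7 (Board), parent=4, d 0.
Iteration 1: join on cat_id=4 -> Science (id 4, parent=3, d 1).
Iteration 2: join on cat_id=3 -> Books (id 3, parent=1, d 2).
Iteration 3: join on cat_id=1 -> History (id 1, parent=NULL, d 3).
Iteration 4: parent is NULL; no match; recursion stops.
SUM(d) = 0 + 1 + 2 + 3 = 6.

6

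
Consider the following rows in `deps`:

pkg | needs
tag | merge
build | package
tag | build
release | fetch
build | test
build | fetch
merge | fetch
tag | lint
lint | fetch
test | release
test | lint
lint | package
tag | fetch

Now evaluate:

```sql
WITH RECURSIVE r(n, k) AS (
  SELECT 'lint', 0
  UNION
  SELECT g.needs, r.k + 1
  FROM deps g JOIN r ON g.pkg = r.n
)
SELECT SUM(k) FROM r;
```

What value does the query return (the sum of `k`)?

2

Base: (lint, k=0).
Iteration 1: edges from {lint} -> (fetch, k=1), (package, k=1).
Iteration 2: no outgoing edges from {fetch,package}; recursion stops.
SUM(k) = 0 + 1 + 1 = 2.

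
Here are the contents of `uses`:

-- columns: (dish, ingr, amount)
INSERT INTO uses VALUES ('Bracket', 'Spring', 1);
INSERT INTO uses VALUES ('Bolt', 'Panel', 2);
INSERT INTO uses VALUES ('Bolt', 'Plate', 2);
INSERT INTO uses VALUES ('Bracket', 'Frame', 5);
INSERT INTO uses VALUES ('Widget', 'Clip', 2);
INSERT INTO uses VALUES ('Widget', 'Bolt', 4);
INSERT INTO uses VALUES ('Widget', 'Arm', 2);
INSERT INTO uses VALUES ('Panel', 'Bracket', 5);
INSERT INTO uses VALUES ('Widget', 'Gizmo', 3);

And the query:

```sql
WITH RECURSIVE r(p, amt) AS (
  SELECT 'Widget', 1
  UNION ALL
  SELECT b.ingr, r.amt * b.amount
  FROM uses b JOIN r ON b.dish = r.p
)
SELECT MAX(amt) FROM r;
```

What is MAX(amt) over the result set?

Base: (Widget, amt=1).
Iteration 1: components of {Widget} -> Arm = 1*2 = 2, Bolt = 1*4 = 4, Clip = 1*2 = 2, Gizmo = 1*3 = 3.
Iteration 2: components of {Arm,Bolt,Clip,Gizmo} -> Panel = 4*2 = 8, Plate = 4*2 = 8.
Iteration 3: components of {Panel,Plate} -> Bracket = 8*5 = 40.
Iteration 4: components of {Bracket} -> Frame = 40*5 = 200, Spring = 40*1 = 40.
Iteration 5: no further components; recursion stops.
amt values: 1, 4, 3, 2, 2, 8, 8, 40, 40, 200; the maximum is 200.

200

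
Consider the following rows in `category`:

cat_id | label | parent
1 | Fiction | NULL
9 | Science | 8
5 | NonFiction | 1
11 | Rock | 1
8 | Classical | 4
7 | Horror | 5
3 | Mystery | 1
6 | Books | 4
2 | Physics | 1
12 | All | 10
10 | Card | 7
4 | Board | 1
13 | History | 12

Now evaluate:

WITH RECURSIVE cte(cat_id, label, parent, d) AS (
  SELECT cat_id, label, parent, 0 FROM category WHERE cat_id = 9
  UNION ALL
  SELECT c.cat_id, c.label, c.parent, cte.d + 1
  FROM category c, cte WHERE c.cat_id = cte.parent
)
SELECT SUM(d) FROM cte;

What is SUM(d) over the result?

6

Base: cat_id=9 (Science), parent=8, d 0.
Iteration 1: join on cat_id=8 -> Classical (id 8, parent=4, d 1).
Iteration 2: join on cat_id=4 -> Board (id 4, parent=1, d 2).
Iteration 3: join on cat_id=1 -> Fiction (id 1, parent=NULL, d 3).
Iteration 4: parent is NULL; no match; recursion stops.
SUM(d) = 0 + 1 + 2 + 3 = 6.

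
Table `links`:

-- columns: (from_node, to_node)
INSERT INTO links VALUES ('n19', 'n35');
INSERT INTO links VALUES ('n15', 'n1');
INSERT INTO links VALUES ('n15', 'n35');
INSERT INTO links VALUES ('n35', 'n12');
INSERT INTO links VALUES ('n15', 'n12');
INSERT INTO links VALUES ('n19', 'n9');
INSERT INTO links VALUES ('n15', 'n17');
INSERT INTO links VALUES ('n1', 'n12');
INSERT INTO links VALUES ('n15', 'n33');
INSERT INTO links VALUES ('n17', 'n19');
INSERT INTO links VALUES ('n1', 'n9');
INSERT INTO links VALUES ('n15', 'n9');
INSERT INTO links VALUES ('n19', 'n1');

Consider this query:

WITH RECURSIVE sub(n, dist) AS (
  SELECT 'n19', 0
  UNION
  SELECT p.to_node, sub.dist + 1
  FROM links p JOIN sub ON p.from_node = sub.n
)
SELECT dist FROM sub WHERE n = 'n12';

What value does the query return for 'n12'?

Base: (n19, dist=0).
Iteration 1: edges from {n19} -> (n1, dist=1), (n35, dist=1), (n9, dist=1).
Iteration 2: edges from {n1,n35,n9} -> (n12, dist=2), (n9, dist=2). [UNION drops 1 duplicate row(s)]
Iteration 3: no outgoing edges from {n12,n9}; recursion stops.

2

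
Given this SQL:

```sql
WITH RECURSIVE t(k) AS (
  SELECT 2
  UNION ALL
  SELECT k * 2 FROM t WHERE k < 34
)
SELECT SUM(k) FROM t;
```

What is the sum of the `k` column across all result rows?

126

Base: k=2.
Iteration 1: 2 < 34 holds -> k = 2 * 2 = 4.
Iteration 2: 4 < 34 holds -> k = 4 * 2 = 8.
Iteration 3: 8 < 34 holds -> k = 8 * 2 = 16.
Iteration 4: 16 < 34 holds -> k = 16 * 2 = 32.
Iteration 5: 32 < 34 holds -> k = 32 * 2 = 64.
Iteration 6: 64 < 34 fails; recursion stops.
SUM(k) = 2 + 4 + 8 + 16 + 32 + 64 = 126.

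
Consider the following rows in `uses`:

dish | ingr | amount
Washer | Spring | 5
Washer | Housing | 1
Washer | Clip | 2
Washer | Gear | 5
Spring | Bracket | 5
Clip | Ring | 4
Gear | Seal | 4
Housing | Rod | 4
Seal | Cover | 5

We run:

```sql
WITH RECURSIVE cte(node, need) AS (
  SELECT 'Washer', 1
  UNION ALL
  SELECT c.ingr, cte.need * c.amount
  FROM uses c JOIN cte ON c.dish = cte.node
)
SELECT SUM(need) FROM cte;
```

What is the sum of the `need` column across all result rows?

171

Base: (Washer, need=1).
Iteration 1: components of {Washer} -> Clip = 1*2 = 2, Gear = 1*5 = 5, Housing = 1*1 = 1, Spring = 1*5 = 5.
Iteration 2: components of {Clip,Gear,Housing,Spring} -> Bracket = 5*5 = 25, Ring = 2*4 = 8, Rod = 1*4 = 4, Seal = 5*4 = 20.
Iteration 3: components of {Bracket,Ring,Rod,Seal} -> Cover = 20*5 = 100.
Iteration 4: no further components; recursion stops.
SUM(need) = 1 + 5 + 1 + 2 + 5 + 25 + 4 + 8 + 20 + 100 = 171.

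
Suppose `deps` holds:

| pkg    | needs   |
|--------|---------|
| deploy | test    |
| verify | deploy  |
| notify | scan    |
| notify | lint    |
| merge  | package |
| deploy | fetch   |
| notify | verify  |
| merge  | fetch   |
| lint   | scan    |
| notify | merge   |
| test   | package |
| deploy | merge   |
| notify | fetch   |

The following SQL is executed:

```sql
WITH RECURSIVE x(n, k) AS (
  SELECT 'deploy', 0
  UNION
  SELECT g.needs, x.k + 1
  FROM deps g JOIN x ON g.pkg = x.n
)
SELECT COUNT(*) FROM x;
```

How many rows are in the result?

6

Base: (deploy, k=0).
Iteration 1: edges from {deploy} -> (fetch, k=1), (merge, k=1), (test, k=1).
Iteration 2: edges from {fetch,merge,test} -> (fetch, k=2), (package, k=2). [UNION drops 1 duplicate row(s)]
Iteration 3: no outgoing edges from {fetch,package}; recursion stops.
Total rows emitted: 6.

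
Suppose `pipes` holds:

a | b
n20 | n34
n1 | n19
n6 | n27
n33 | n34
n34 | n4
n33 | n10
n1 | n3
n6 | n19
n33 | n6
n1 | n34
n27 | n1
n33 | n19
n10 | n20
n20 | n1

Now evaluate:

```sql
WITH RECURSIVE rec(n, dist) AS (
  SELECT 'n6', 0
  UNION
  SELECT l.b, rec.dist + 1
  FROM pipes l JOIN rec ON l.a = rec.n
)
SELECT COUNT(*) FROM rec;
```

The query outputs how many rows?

8

Base: (n6, dist=0).
Iteration 1: edges from {n6} -> (n19, dist=1), (n27, dist=1).
Iteration 2: edges from {n19,n27} -> (n1, dist=2).
Iteration 3: edges from {n1} -> (n19, dist=3), (n3, dist=3), (n34, dist=3).
Iteration 4: edges from {n19,n3,n34} -> (n4, dist=4).
Iteration 5: no outgoing edges from {n4}; recursion stops.
Total rows emitted: 8.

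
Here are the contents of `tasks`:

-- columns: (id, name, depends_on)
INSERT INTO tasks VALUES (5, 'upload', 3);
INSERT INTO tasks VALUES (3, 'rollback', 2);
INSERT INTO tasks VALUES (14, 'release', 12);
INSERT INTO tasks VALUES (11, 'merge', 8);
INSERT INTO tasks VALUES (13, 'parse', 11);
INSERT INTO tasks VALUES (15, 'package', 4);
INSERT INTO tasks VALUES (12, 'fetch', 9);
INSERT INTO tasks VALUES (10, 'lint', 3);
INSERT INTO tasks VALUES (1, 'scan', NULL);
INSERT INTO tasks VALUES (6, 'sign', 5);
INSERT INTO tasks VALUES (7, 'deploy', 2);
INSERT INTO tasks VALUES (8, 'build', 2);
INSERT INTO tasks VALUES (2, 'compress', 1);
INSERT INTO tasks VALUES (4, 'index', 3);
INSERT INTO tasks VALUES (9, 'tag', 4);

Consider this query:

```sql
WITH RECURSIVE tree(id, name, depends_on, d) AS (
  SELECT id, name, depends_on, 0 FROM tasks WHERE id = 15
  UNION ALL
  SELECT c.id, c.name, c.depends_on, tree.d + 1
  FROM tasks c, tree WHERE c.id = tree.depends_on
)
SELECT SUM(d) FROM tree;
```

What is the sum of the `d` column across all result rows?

10

Base: id=15 (package), depends_on=4, d 0.
Iteration 1: join on id=4 -> index (id 4, depends_on=3, d 1).
Iteration 2: join on id=3 -> rollback (id 3, depends_on=2, d 2).
Iteration 3: join on id=2 -> compress (id 2, depends_on=1, d 3).
Iteration 4: join on id=1 -> scan (id 1, depends_on=NULL, d 4).
Iteration 5: depends_on is NULL; no match; recursion stops.
SUM(d) = 0 + 1 + 2 + 3 + 4 = 10.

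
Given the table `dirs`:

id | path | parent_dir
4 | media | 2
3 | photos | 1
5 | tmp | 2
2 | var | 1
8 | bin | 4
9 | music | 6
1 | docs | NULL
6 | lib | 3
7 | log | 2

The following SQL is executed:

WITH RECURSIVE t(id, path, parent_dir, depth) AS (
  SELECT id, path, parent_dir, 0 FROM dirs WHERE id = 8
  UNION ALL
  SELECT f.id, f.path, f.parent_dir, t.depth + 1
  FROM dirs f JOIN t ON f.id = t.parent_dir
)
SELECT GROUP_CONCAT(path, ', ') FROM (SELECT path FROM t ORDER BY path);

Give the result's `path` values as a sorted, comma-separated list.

bin, docs, media, var

Base: id=8 (bin), parent_dir=4, depth 0.
Iteration 1: join on id=4 -> media (id 4, parent_dir=2, depth 1).
Iteration 2: join on id=2 -> var (id 2, parent_dir=1, depth 2).
Iteration 3: join on id=1 -> docs (id 1, parent_dir=NULL, depth 3).
Iteration 4: parent_dir is NULL; no match; recursion stops.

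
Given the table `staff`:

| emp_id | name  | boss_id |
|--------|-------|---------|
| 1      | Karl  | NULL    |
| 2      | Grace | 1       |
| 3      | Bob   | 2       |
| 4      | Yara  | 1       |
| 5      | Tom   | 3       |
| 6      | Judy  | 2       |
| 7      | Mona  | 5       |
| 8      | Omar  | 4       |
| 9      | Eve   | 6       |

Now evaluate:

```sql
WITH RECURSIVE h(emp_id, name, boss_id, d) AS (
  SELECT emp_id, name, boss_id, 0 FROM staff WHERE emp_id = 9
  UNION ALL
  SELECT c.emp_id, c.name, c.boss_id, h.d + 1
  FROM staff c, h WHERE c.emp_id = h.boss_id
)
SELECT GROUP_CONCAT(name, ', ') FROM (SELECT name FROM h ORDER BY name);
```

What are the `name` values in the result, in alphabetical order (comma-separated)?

Base: emp_id=9 (Eve), boss_id=6, d 0.
Iteration 1: join on emp_id=6 -> Judy (id 6, boss_id=2, d 1).
Iteration 2: join on emp_id=2 -> Grace (id 2, boss_id=1, d 2).
Iteration 3: join on emp_id=1 -> Karl (id 1, boss_id=NULL, d 3).
Iteration 4: boss_id is NULL; no match; recursion stops.

Eve, Grace, Judy, Karl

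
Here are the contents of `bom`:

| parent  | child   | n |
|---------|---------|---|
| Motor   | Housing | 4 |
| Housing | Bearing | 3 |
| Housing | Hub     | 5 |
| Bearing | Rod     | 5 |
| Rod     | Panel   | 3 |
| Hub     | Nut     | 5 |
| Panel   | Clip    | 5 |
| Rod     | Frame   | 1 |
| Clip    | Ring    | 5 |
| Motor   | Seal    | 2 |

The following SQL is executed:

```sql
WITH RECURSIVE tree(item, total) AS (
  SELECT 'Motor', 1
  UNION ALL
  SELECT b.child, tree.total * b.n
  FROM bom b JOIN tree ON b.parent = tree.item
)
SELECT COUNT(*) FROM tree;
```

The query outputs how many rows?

Base: (Motor, total=1).
Iteration 1: components of {Motor} -> Housing = 1*4 = 4, Seal = 1*2 = 2.
Iteration 2: components of {Housing,Seal} -> Bearing = 4*3 = 12, Hub = 4*5 = 20.
Iteration 3: components of {Bearing,Hub} -> Nut = 20*5 = 100, Rod = 12*5 = 60.
Iteration 4: components of {Nut,Rod} -> Frame = 60*1 = 60, Panel = 60*3 = 180.
Iteration 5: components of {Frame,Panel} -> Clip = 180*5 = 900.
Iteration 6: components of {Clip} -> Ring = 900*5 = 4500.
Iteration 7: no further components; recursion stops.
Total rows emitted: 11.

11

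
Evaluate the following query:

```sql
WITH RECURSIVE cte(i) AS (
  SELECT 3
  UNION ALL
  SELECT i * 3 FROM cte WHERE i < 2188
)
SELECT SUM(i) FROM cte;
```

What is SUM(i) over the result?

Base: i=3.
Iteration 1: 3 < 2188 holds -> i = 3 * 3 = 9.
Iteration 2: 9 < 2188 holds -> i = 9 * 3 = 27.
Iteration 3: 27 < 2188 holds -> i = 27 * 3 = 81.
Iteration 4: 81 < 2188 holds -> i = 81 * 3 = 243.
Iteration 5: 243 < 2188 holds -> i = 243 * 3 = 729.
Iteration 6: 729 < 2188 holds -> i = 729 * 3 = 2187.
Iteration 7: 2187 < 2188 holds -> i = 2187 * 3 = 6561.
Iteration 8: 6561 < 2188 fails; recursion stops.
SUM(i) = 3 + 9 + 27 + 81 + 243 + 729 + 2187 + 6561 = 9840.

9840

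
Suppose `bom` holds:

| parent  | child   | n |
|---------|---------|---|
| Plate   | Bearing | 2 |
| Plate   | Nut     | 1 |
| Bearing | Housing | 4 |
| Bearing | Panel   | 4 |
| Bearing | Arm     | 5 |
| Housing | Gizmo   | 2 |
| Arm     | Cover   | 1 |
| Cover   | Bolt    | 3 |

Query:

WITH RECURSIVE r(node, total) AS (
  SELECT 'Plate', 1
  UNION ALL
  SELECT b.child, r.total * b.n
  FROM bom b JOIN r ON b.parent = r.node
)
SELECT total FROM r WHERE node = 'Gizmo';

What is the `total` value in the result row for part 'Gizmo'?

Base: (Plate, total=1).
Iteration 1: components of {Plate} -> Bearing = 1*2 = 2, Nut = 1*1 = 1.
Iteration 2: components of {Bearing,Nut} -> Arm = 2*5 = 10, Housing = 2*4 = 8, Panel = 2*4 = 8.
Iteration 3: components of {Arm,Housing,Panel} -> Cover = 10*1 = 10, Gizmo = 8*2 = 16.
Iteration 4: components of {Cover,Gizmo} -> Bolt = 10*3 = 30.
Iteration 5: no further components; recursion stops.

16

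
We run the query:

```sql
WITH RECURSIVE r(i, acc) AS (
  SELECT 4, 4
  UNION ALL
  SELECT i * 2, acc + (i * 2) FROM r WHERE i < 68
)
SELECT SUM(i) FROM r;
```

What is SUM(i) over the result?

Base: i=4, acc=4.
Iteration 1: 4 < 68 holds -> i = 4 * 2 = 8, acc = 4 + 8 = 12.
Iteration 2: 8 < 68 holds -> i = 8 * 2 = 16, acc = 12 + 16 = 28.
Iteration 3: 16 < 68 holds -> i = 16 * 2 = 32, acc = 28 + 32 = 60.
Iteration 4: 32 < 68 holds -> i = 32 * 2 = 64, acc = 60 + 64 = 124.
Iteration 5: 64 < 68 holds -> i = 64 * 2 = 128, acc = 124 + 128 = 252.
Iteration 6: 128 < 68 fails; recursion stops.
SUM(i) = 4 + 8 + 16 + 32 + 64 + 128 = 252.

252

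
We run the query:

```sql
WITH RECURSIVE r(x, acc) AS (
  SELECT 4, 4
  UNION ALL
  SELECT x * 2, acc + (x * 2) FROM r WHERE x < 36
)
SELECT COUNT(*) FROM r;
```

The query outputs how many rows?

5

Base: x=4, acc=4.
Iteration 1: 4 < 36 holds -> x = 4 * 2 = 8, acc = 4 + 8 = 12.
Iteration 2: 8 < 36 holds -> x = 8 * 2 = 16, acc = 12 + 16 = 28.
Iteration 3: 16 < 36 holds -> x = 16 * 2 = 32, acc = 28 + 32 = 60.
Iteration 4: 32 < 36 holds -> x = 32 * 2 = 64, acc = 60 + 64 = 124.
Iteration 5: 64 < 36 fails; recursion stops.
Total rows emitted: 5.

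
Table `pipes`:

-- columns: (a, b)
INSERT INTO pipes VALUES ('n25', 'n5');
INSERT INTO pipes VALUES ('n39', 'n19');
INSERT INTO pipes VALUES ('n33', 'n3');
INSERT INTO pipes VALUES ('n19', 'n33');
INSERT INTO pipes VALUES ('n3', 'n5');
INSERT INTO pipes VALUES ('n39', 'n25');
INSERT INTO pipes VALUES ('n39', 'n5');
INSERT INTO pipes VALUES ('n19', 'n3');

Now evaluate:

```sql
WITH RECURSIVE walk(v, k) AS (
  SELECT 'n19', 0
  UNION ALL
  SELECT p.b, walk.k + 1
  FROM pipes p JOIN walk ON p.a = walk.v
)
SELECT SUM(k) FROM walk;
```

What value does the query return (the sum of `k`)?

Base: (n19, k=0).
Iteration 1: edges from {n19} -> (n3, k=1), (n33, k=1).
Iteration 2: edges from {n3,n33} -> (n3, k=2), (n5, k=2).
Iteration 3: edges from {n3,n5} -> (n5, k=3).
Iteration 4: no outgoing edges from {n5}; recursion stops.
SUM(k) = 0 + 1 + 1 + 2 + 2 + 3 = 9.

9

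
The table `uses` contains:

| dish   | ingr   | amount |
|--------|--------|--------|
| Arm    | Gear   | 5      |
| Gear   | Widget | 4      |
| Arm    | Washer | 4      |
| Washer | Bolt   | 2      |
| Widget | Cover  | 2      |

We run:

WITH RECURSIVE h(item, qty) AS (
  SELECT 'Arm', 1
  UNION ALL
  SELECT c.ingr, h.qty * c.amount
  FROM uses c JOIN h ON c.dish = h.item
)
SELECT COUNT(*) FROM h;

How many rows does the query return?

6

Base: (Arm, qty=1).
Iteration 1: components of {Arm} -> Gear = 1*5 = 5, Washer = 1*4 = 4.
Iteration 2: components of {Gear,Washer} -> Bolt = 4*2 = 8, Widget = 5*4 = 20.
Iteration 3: components of {Bolt,Widget} -> Cover = 20*2 = 40.
Iteration 4: no further components; recursion stops.
Total rows emitted: 6.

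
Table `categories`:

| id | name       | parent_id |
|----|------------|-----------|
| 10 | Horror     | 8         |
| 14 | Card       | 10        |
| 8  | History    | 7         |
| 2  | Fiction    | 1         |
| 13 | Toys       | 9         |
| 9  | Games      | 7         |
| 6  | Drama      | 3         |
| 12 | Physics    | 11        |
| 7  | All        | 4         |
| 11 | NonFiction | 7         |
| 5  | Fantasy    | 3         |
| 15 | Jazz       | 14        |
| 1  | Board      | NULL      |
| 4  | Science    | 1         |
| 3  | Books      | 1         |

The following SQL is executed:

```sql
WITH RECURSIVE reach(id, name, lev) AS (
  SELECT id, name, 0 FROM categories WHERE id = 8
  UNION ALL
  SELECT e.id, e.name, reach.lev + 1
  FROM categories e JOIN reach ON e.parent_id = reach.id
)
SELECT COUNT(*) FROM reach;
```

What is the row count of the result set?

Base: id=8 (History) at lev 0.
Iteration 1: rows with parent_id in {8} -> Horror (id 10, lev 1).
Iteration 2: rows with parent_id in {10} -> Card (id 14, lev 2).
Iteration 3: rows with parent_id in {14} -> Jazz (id 15, lev 3).
Iteration 4: no rows with parent_id in {15}; recursion stops.
Total rows emitted: 4.

4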